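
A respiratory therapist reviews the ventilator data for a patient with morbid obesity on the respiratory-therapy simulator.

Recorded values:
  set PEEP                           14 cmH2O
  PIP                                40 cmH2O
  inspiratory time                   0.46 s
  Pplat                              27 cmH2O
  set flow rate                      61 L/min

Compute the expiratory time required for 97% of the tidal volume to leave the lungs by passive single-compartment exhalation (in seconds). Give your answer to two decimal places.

1.61

Flow: 61 L/min ÷ 60 = 1.0167 L/s.
Vt = flow × Ti = 1.0167 L/s × 0.46 s × 1000 mL/L = 467.68 mL.
R = (PIP − Pplat)/V̇ = (40 − 27) / 1.0167 = 13.0/1.0167 = 12.786 cmH2O·s/L.
C = Vt/(Pplat − PEEP) = 467.68 / (27 − 14) = 467.68/13.0 = 35.975 mL/cmH2O.
τ = R × C = 12.786 × 0.03598 L/cmH2O = 0.46 s.
t = −τ·ln(1 − 0.97) = −0.46·ln(0.03) = 1.613 s.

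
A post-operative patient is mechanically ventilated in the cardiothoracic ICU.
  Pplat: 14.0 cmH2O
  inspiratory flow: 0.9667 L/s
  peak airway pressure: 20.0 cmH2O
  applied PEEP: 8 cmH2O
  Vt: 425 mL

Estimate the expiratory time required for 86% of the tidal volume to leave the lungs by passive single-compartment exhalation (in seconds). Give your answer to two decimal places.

R = (PIP − Pplat)/V̇ = (20.0 − 14.0) / 0.9667 = 6.0/0.9667 = 6.207 cmH2O·s/L.
C = Vt/(Pplat − PEEP) = 425.0 / (14.0 − 8) = 425.0/6.0 = 70.833 mL/cmH2O.
τ = R × C = 6.207 × 0.07083 L/cmH2O = 0.4396 s.
t = −τ·ln(1 − 0.86) = −0.4396·ln(0.14) = 0.8643 s.

0.86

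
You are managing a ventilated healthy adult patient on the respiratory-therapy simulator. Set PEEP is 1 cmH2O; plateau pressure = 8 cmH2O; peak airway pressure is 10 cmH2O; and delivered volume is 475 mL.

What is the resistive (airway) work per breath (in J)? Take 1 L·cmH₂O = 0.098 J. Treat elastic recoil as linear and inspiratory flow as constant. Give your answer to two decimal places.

With constant inspiratory flow the resistive pressure is constant at PIP − Pplat = 10 − 8 = 2.0 cmH2O, so resistive work = 2.0 × 0.475 = 0.95 L·cmH2O.
× 0.098 J/(L·cmH2O) → 0.0931 J.

0.09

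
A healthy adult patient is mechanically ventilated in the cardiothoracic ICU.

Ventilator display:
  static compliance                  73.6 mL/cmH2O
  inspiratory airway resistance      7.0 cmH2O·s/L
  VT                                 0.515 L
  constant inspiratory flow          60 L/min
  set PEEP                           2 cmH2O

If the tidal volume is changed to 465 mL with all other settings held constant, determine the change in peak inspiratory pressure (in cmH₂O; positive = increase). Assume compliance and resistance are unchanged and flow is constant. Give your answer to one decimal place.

-0.7

PIP = Vt/C + R·V̇ + PEEP (constant-flow equation of motion).
Only the elastic term changes: ΔPIP = ΔVt / C = (465 − 515) / 73.6 = -0.6793 cmH2O.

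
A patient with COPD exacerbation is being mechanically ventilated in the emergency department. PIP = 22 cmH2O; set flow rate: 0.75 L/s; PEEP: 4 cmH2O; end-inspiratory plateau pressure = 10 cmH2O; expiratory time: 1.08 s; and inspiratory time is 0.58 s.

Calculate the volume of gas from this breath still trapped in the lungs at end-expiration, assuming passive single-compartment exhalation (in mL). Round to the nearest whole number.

Vt = flow × Ti = 0.75 L/s × 0.58 s × 1000 mL/L = 435.0 mL.
R = (PIP − Pplat)/V̇ = (22 − 10) / 0.75 = 12.0/0.75 = 16.0 cmH2O·s/L.
C = Vt/(Pplat − PEEP) = 435.0 / (10 − 4) = 435.0/6.0 = 72.5 mL/cmH2O.
τ = R × C = 16.0 × 0.0725 L/cmH2O = 1.16 s.
Fraction remaining = e^(−Te/τ) = e^(−1.08/1.16) = 0.3941.
Trapped volume = 435.0 × 0.3941 = 171.43 mL.

171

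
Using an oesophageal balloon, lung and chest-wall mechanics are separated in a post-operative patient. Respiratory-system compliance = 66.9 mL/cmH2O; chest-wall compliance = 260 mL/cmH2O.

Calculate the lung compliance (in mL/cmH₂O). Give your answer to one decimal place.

1/CL = 1/Crs − 1/Ccw.
1/CL = 1/66.9 − 1/260 = 0.0111.
CL = 90.09 mL/cmH2O.

90.1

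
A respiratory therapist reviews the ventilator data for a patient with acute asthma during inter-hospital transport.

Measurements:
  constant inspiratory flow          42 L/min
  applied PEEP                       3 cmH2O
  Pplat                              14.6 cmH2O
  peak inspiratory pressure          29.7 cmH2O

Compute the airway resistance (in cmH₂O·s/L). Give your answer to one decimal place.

21.6

Flow: 42 L/min ÷ 60 = 0.7 L/s.
Raw = (PIP − Pplat) / flow = (29.7 − 14.6) / 0.7 = 15.1 / 0.7 = 21.571 cmH2O·s/L.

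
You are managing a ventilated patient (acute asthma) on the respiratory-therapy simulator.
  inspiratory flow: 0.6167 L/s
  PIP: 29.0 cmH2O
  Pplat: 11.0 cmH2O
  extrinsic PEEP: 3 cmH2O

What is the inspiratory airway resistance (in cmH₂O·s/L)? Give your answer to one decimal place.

29.2

Raw = (PIP − Pplat) / flow = (29.0 − 11.0) / 0.6167 = 18.0 / 0.6167 = 29.188 cmH2O·s/L.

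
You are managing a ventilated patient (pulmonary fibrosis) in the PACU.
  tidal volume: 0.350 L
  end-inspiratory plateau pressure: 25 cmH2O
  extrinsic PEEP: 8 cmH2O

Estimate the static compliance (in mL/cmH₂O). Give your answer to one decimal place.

Cstat = Vt / (Pplat − PEEP) = 350 / (25 − 8) = 350 / 17.0 = 20.588 mL/cmH2O.

20.6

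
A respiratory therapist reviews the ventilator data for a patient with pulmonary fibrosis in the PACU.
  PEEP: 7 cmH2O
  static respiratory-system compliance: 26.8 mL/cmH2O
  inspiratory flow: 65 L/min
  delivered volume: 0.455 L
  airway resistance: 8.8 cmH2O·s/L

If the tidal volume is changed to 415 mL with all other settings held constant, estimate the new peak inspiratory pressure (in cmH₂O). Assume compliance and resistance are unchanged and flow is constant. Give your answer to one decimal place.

Flow: 65 L/min ÷ 60 = 1.0833 L/s.
PIP = Vt/C + R·V̇ + PEEP (constant-flow equation of motion).
Only the elastic term changes: ΔPIP = ΔVt / C = (415 − 455) / 26.8 = -1.493 cmH2O.
Original PIP = 455/26.8 + 8.8×1.0833 + 7 = 33.511 cmH2O; new PIP = 33.511 + (-1.493) = 32.018 cmH2O.

32.0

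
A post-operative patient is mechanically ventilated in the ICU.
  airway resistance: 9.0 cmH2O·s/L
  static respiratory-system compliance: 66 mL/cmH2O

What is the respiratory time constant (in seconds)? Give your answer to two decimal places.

0.59

τ = R × C = 9.0 × 66 mL/cmH2O = 9.0 × 0.066 L/cmH2O = 0.594 s.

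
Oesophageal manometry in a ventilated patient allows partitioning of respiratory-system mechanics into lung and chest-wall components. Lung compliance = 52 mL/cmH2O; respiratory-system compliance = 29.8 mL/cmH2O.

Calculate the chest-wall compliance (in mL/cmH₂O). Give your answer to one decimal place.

69.8

1/Ccw = 1/Crs − 1/CL.
1/Ccw = 1/29.8 − 1/52 = 0.01433.
Ccw = 69.784 mL/cmH2O.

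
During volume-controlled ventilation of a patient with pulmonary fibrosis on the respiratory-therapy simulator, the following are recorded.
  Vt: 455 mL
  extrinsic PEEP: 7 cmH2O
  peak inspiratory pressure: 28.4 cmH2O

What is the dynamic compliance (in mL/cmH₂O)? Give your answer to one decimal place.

21.3

Dynamic compliance = Vt / (PIP − PEEP) = 455 / (28.4 − 7) = 455 / 21.4 = 21.262 mL/cmH2O.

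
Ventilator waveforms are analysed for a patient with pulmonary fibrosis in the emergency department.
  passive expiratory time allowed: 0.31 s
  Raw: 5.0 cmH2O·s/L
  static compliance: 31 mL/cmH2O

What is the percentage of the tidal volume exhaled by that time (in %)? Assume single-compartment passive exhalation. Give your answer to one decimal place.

τ = R × C = 5.0 × 31 mL/cmH2O = 5.0 × 0.031 L/cmH2O = 0.155 s.
Passive exhalation: V(t)/V₀ = e^(−t/τ) = e^(−0.31/0.155) = 0.1353.
Fraction exhaled = 1 − 0.1353 = 0.8647 → 86.47%.

86.5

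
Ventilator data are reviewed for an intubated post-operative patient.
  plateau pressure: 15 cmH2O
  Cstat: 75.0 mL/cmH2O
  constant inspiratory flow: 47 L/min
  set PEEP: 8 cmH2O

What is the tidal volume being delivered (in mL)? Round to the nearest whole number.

525

Vt = Cstat × (Pplat − PEEP) = 75.0 × (15 − 8) = 75.0 × 7.0 = 525.0 mL.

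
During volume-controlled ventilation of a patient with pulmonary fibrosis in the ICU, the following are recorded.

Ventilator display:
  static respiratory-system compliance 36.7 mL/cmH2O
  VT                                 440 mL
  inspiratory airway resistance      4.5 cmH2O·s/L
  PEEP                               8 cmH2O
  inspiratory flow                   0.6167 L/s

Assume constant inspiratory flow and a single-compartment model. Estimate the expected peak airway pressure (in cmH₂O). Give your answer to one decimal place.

22.8

Equation of motion (constant flow): PIP = Vt/C + R·V̇ + PEEP.
PIP = 440/36.7 + 4.5×0.6167 + 8 = 11.989 + 2.775 + 8 = 22.764 cmH2O.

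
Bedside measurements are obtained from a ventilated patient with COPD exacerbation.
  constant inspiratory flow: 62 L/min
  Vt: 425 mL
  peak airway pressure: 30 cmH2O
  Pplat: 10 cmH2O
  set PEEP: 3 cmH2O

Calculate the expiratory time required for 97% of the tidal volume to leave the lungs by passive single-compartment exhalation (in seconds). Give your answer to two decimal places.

Flow: 62 L/min ÷ 60 = 1.0333 L/s.
R = (PIP − Pplat)/V̇ = (30 − 10) / 1.0333 = 20.0/1.0333 = 19.355 cmH2O·s/L.
C = Vt/(Pplat − PEEP) = 425.0 / (10 − 3) = 425.0/7.0 = 60.714 mL/cmH2O.
τ = R × C = 19.355 × 0.06071 L/cmH2O = 1.175 s.
t = −τ·ln(1 − 0.97) = −1.175·ln(0.03) = 4.12 s.

4.12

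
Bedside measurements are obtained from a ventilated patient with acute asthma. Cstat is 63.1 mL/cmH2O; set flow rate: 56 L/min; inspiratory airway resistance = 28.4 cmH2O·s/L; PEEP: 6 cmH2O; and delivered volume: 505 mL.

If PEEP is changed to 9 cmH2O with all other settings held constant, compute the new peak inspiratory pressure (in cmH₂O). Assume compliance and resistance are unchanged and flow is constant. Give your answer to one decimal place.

Flow: 56 L/min ÷ 60 = 0.9333 L/s.
PIP = Vt/C + R·V̇ + PEEP (constant-flow equation of motion).
Only the baseline term changes: ΔPIP = ΔPEEP = 9 − 6 = 3.0 cmH2O.
Original PIP = 505/63.1 + 28.4×0.9333 + 6 = 40.509 cmH2O; new PIP = 40.509 + (3.0) = 43.509 cmH2O.

43.5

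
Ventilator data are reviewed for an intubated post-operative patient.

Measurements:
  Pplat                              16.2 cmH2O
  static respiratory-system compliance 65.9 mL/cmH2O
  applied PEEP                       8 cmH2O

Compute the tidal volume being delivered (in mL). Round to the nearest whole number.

540

Vt = Cstat × (Pplat − PEEP) = 65.9 × (16.2 − 8) = 65.9 × 8.2 = 540.38 mL.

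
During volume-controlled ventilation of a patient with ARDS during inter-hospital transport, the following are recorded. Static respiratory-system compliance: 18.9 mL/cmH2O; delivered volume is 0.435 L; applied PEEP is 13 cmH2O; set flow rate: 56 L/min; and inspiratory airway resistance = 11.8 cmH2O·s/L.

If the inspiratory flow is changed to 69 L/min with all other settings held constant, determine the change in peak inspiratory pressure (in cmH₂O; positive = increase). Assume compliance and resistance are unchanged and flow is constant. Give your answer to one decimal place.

2.6

Flow: 56 L/min ÷ 60 = 0.9333 L/s.
New flow: 69 L/min ÷ 60 = 1.15 L/s.
PIP = Vt/C + R·V̇ + PEEP (constant-flow equation of motion).
Only the resistive term changes: ΔPIP = R × ΔV̇ = 11.8 × (1.15 − 0.9333) = 11.8 × 0.2167 = 2.557 cmH2O.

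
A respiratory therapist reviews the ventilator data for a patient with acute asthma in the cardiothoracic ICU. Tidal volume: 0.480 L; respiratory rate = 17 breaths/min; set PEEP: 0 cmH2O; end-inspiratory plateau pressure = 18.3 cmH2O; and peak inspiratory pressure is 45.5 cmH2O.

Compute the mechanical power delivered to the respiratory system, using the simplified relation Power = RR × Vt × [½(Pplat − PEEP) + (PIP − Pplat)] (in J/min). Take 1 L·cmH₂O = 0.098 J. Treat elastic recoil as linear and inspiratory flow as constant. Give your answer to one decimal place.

Per-breath work = Vt × [½(Pplat−PEEP) + (PIP−Pplat)] = 0.480 × [0.5×18.3 + 27.2] = 0.480 × 36.35 = 17.448 L·cmH2O.
Power = 17 × 17.448 = 296.62 L·cmH2O/min.
× 0.098 J/(L·cmH2O) → 29.069 J/min.

29.1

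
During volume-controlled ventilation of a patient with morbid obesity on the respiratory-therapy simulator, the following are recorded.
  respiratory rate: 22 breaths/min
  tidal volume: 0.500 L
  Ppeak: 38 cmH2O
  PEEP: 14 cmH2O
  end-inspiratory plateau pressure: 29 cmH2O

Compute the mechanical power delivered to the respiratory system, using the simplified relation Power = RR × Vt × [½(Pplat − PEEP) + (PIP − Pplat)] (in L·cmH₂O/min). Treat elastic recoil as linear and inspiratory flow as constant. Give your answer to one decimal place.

Per-breath work = Vt × [½(Pplat−PEEP) + (PIP−Pplat)] = 0.500 × [0.5×15.0 + 9.0] = 0.500 × 16.5 = 8.25 L·cmH2O.
Power = 22 × 8.25 = 181.5 L·cmH2O/min.

181.5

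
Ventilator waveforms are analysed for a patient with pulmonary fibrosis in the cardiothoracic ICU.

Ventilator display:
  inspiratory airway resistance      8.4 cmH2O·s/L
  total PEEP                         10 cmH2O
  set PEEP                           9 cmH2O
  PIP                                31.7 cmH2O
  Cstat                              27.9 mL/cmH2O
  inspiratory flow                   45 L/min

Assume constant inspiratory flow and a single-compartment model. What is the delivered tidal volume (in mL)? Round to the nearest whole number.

430

Flow: 45 L/min ÷ 60 = 0.75 L/s.
Total PEEP = 10 cmH2O (set 9 + intrinsic 1); this is the baseline alveolar pressure.
Equation of motion (constant flow): PIP = Vt/C + R·V̇ + PEEP.
Vt/C = PIP − R·V̇ − PEEP = 31.7 − 6.3 − 10 = 15.4 cmH2O.
Vt = C × 15.4 = 27.9 × 15.4 = 429.66 mL.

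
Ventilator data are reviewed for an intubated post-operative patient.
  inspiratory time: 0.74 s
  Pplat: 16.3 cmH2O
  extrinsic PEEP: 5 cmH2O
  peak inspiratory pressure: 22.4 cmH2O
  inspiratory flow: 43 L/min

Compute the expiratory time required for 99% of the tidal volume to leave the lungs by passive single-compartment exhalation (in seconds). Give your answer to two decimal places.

1.84

Flow: 43 L/min ÷ 60 = 0.7167 L/s.
Vt = flow × Ti = 0.7167 L/s × 0.74 s × 1000 mL/L = 530.36 mL.
R = (PIP − Pplat)/V̇ = (22.4 − 16.3) / 0.7167 = 6.1/0.7167 = 8.511 cmH2O·s/L.
C = Vt/(Pplat − PEEP) = 530.36 / (16.3 − 5) = 530.36/11.3 = 46.935 mL/cmH2O.
τ = R × C = 8.511 × 0.04694 L/cmH2O = 0.3995 s.
t = −τ·ln(1 − 0.99) = −0.3995·ln(0.01) = 1.84 s.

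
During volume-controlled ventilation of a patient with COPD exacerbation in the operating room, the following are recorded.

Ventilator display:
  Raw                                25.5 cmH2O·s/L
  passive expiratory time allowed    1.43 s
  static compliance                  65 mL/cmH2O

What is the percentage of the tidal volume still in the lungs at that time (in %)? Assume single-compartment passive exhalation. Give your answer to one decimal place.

42.2

τ = R × C = 25.5 × 65 mL/cmH2O = 25.5 × 0.065 L/cmH2O = 1.658 s.
Passive exhalation: V(t)/V₀ = e^(−t/τ) = e^(−1.43/1.658) = 0.4221.
Fraction remaining = 0.4221 → 42.21%.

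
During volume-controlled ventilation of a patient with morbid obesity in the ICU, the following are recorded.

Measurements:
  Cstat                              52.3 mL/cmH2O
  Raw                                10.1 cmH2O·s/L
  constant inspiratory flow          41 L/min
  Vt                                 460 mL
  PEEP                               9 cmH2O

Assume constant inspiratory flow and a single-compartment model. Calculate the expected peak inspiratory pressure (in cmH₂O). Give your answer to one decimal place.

Flow: 41 L/min ÷ 60 = 0.6833 L/s.
Equation of motion (constant flow): PIP = Vt/C + R·V̇ + PEEP.
PIP = 460/52.3 + 10.1×0.6833 + 9 = 8.795 + 6.901 + 9 = 24.696 cmH2O.

24.7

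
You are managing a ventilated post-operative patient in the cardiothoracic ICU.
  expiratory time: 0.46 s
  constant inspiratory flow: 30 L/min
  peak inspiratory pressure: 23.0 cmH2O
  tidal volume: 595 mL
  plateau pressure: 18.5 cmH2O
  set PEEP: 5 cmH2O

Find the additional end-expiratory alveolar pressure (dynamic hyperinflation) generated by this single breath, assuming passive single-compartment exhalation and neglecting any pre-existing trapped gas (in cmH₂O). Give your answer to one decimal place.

Flow: 30 L/min ÷ 60 = 0.5 L/s.
R = (PIP − Pplat)/V̇ = (23.0 − 18.5) / 0.5 = 4.5/0.5 = 9.0 cmH2O·s/L.
C = Vt/(Pplat − PEEP) = 595.0 / (18.5 − 5) = 595.0/13.5 = 44.074 mL/cmH2O.
τ = R × C = 9.0 × 0.04407 L/cmH2O = 0.3966 s.
Fraction remaining = e^(−Te/τ) = e^(−0.46/0.3966) = 0.3135; trapped volume = 595.0 × 0.3135 = 186.53 mL.
Additional alveolar pressure from trapping ≈ V_trapped / C = 186.53 / 44.074 = 4.232 cmH2O.

4.2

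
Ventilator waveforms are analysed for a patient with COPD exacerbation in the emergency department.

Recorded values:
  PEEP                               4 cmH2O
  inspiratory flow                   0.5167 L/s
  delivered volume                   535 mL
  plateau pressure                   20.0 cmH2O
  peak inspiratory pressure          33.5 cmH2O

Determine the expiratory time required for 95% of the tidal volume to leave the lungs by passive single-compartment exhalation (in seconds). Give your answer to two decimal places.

R = (PIP − Pplat)/V̇ = (33.5 − 20.0) / 0.5167 = 13.5/0.5167 = 26.127 cmH2O·s/L.
C = Vt/(Pplat − PEEP) = 535.0 / (20.0 − 4) = 535.0/16.0 = 33.438 mL/cmH2O.
τ = R × C = 26.127 × 0.03344 L/cmH2O = 0.8737 s.
t = −τ·ln(1 − 0.95) = −0.8737·ln(0.05) = 2.617 s.

2.62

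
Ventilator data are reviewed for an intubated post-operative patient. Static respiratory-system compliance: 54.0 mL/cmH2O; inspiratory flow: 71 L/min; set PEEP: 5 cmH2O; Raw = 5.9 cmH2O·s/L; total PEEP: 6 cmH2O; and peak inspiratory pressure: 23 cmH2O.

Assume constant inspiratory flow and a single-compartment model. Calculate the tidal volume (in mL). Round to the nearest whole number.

541

Flow: 71 L/min ÷ 60 = 1.1833 L/s.
Total PEEP = 6 cmH2O (set 5 + intrinsic 1); this is the baseline alveolar pressure.
Equation of motion (constant flow): PIP = Vt/C + R·V̇ + PEEP.
Vt/C = PIP − R·V̇ − PEEP = 23 − 6.981 − 6 = 10.019 cmH2O.
Vt = C × 10.019 = 54.0 × 10.019 = 541.03 mL.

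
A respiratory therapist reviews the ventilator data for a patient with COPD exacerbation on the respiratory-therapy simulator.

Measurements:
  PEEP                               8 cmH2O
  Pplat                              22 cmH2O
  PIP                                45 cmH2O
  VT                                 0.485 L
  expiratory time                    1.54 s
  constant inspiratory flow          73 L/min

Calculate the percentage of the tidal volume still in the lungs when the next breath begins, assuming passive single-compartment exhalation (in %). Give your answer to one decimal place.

Flow: 73 L/min ÷ 60 = 1.2167 L/s.
R = (PIP − Pplat)/V̇ = (45 − 22) / 1.2167 = 23.0/1.2167 = 18.904 cmH2O·s/L.
C = Vt/(Pplat − PEEP) = 485.0 / (22 − 8) = 485.0/14.0 = 34.643 mL/cmH2O.
τ = R × C = 18.904 × 0.03464 L/cmH2O = 0.6548 s.
Fraction remaining at end-expiration = e^(−Te/τ) = e^(−1.54/0.6548) = 0.09519 → 9.519%.

9.5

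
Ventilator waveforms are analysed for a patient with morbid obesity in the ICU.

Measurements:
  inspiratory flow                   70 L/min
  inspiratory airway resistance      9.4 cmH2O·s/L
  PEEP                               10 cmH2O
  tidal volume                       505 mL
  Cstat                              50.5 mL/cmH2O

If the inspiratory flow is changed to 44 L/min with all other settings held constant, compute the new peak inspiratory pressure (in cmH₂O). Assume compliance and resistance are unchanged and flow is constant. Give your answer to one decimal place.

Flow: 70 L/min ÷ 60 = 1.1667 L/s.
New flow: 44 L/min ÷ 60 = 0.7333 L/s.
PIP = Vt/C + R·V̇ + PEEP (constant-flow equation of motion).
Only the resistive term changes: ΔPIP = R × ΔV̇ = 9.4 × (0.7333 − 1.1667) = 9.4 × -0.4334 = -4.074 cmH2O.
Original PIP = 505/50.5 + 9.4×1.1667 + 10 = 30.967 cmH2O; new PIP = 30.967 + (-4.074) = 26.893 cmH2O.

26.9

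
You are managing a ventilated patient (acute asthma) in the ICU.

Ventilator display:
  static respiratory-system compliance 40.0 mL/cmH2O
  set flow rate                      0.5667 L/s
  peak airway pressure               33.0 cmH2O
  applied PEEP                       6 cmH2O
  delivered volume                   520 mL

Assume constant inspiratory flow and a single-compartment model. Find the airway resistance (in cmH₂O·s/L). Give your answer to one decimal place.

24.7

Equation of motion (constant flow): PIP = Vt/C + R·V̇ + PEEP.
R·V̇ = PIP − Vt/C − PEEP = 33.0 − 520/40.0 − 6 = 33.0 − 13.0 − 6 = 14.0 cmH2O.
R = 14.0 / 0.5667 = 24.704 cmH2O·s/L.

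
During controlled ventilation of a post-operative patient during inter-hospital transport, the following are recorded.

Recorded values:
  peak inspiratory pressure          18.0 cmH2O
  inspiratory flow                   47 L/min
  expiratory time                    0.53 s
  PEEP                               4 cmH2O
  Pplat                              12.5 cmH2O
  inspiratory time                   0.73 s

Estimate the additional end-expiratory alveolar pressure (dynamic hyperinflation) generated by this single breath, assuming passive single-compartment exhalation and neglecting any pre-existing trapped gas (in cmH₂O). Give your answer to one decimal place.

2.8

Flow: 47 L/min ÷ 60 = 0.7833 L/s.
Vt = flow × Ti = 0.7833 L/s × 0.73 s × 1000 mL/L = 571.81 mL.
R = (PIP − Pplat)/V̇ = (18.0 − 12.5) / 0.7833 = 5.5/0.7833 = 7.022 cmH2O·s/L.
C = Vt/(Pplat − PEEP) = 571.81 / (12.5 − 4) = 571.81/8.5 = 67.272 mL/cmH2O.
τ = R × C = 7.022 × 0.06727 L/cmH2O = 0.4724 s.
Fraction remaining = e^(−Te/τ) = e^(−0.53/0.4724) = 0.3257; trapped volume = 571.81 × 0.3257 = 186.24 mL.
Additional alveolar pressure from trapping ≈ V_trapped / C = 186.24 / 67.272 = 2.768 cmH2O.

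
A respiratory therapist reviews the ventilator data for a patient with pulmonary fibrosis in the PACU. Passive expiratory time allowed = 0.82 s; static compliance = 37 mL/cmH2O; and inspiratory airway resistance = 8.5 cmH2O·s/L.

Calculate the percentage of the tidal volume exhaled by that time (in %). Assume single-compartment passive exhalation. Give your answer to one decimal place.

92.6

τ = R × C = 8.5 × 37 mL/cmH2O = 8.5 × 0.037 L/cmH2O = 0.3145 s.
Passive exhalation: V(t)/V₀ = e^(−t/τ) = e^(−0.82/0.3145) = 0.07373.
Fraction exhaled = 1 − 0.07373 = 0.9263 → 92.63%.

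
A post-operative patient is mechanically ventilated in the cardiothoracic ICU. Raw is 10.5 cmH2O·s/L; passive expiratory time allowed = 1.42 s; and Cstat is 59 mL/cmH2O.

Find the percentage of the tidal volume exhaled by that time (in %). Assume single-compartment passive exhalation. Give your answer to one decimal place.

τ = R × C = 10.5 × 59 mL/cmH2O = 10.5 × 0.059 L/cmH2O = 0.6195 s.
Passive exhalation: V(t)/V₀ = e^(−t/τ) = e^(−1.42/0.6195) = 0.101.
Fraction exhaled = 1 − 0.101 = 0.899 → 89.9%.

89.9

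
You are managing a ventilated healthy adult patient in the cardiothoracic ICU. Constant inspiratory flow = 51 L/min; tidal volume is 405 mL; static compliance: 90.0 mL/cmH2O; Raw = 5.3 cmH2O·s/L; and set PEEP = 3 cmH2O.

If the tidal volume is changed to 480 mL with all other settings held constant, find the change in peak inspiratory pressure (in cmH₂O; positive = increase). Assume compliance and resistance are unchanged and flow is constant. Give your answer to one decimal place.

PIP = Vt/C + R·V̇ + PEEP (constant-flow equation of motion).
Only the elastic term changes: ΔPIP = ΔVt / C = (480 − 405) / 90.0 = 0.8333 cmH2O.

0.8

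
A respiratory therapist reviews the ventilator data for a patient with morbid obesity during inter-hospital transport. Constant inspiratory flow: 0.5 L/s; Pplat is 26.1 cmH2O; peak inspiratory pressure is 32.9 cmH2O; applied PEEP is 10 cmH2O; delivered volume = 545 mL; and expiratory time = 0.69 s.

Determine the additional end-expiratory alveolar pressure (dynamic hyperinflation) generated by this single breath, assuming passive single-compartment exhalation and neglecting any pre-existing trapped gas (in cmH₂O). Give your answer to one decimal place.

3.6

R = (PIP − Pplat)/V̇ = (32.9 − 26.1) / 0.5 = 6.8/0.5 = 13.6 cmH2O·s/L.
C = Vt/(Pplat − PEEP) = 545.0 / (26.1 − 10) = 545.0/16.1 = 33.851 mL/cmH2O.
τ = R × C = 13.6 × 0.03385 L/cmH2O = 0.4604 s.
Fraction remaining = e^(−Te/τ) = e^(−0.69/0.4604) = 0.2234; trapped volume = 545.0 × 0.2234 = 121.75 mL.
Additional alveolar pressure from trapping ≈ V_trapped / C = 121.75 / 33.851 = 3.597 cmH2O.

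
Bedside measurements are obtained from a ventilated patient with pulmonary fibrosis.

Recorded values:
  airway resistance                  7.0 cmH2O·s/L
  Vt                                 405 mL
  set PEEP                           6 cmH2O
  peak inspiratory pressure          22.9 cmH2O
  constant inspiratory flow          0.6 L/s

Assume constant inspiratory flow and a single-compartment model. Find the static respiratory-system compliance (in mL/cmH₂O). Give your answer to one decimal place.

31.9

Equation of motion (constant flow): PIP = Vt/C + R·V̇ + PEEP.
Vt/C = PIP − R·V̇ − PEEP = 22.9 − 7.0×0.6 − 6 = 22.9 − 4.2 − 6 = 12.7 cmH2O.
C = Vt / 12.7 = 405 / 12.7 = 31.89 mL/cmH2O.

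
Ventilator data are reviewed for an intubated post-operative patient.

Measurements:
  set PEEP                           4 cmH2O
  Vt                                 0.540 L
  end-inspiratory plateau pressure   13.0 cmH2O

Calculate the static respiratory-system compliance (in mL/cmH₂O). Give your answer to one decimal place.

60.0

Cstat = Vt / (Pplat − PEEP) = 540 / (13.0 − 4) = 540 / 9.0 = 60.0 mL/cmH2O.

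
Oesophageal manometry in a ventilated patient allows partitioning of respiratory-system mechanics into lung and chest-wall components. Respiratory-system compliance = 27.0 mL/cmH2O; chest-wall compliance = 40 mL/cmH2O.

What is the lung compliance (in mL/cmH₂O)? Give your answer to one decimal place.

83.1

1/CL = 1/Crs − 1/Ccw.
1/CL = 1/27.0 − 1/40 = 0.01204.
CL = 83.056 mL/cmH2O.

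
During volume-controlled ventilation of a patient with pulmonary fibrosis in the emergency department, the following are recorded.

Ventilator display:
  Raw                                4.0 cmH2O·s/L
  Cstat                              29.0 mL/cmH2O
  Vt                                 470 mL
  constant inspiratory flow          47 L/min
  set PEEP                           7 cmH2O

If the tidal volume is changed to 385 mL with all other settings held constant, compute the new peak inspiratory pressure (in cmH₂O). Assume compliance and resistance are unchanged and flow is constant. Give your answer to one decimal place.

23.4

Flow: 47 L/min ÷ 60 = 0.7833 L/s.
PIP = Vt/C + R·V̇ + PEEP (constant-flow equation of motion).
Only the elastic term changes: ΔPIP = ΔVt / C = (385 − 470) / 29.0 = -2.931 cmH2O.
Original PIP = 470/29.0 + 4.0×0.7833 + 7 = 26.34 cmH2O; new PIP = 26.34 + (-2.931) = 23.409 cmH2O.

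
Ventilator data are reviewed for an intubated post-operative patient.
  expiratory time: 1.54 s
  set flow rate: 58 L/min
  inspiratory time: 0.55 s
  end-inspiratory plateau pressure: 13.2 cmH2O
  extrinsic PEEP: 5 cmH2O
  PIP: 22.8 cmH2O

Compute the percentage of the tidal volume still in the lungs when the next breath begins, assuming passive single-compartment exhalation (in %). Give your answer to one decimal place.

Flow: 58 L/min ÷ 60 = 0.9667 L/s.
Vt = flow × Ti = 0.9667 L/s × 0.55 s × 1000 mL/L = 531.69 mL.
R = (PIP − Pplat)/V̇ = (22.8 − 13.2) / 0.9667 = 9.6/0.9667 = 9.931 cmH2O·s/L.
C = Vt/(Pplat − PEEP) = 531.69 / (13.2 − 5) = 531.69/8.2 = 64.84 mL/cmH2O.
τ = R × C = 9.931 × 0.06484 L/cmH2O = 0.6439 s.
Fraction remaining at end-expiration = e^(−Te/τ) = e^(−1.54/0.6439) = 0.09148 → 9.148%.

9.1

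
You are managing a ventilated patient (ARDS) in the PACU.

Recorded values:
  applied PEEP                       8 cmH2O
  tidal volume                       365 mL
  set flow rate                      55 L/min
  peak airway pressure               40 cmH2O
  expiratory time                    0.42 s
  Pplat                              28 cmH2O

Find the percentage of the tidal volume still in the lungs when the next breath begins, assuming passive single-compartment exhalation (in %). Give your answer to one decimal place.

17.2

Flow: 55 L/min ÷ 60 = 0.9167 L/s.
R = (PIP − Pplat)/V̇ = (40 − 28) / 0.9167 = 12.0/0.9167 = 13.09 cmH2O·s/L.
C = Vt/(Pplat − PEEP) = 365.0 / (28 − 8) = 365.0/20.0 = 18.25 mL/cmH2O.
τ = R × C = 13.09 × 0.01825 L/cmH2O = 0.2389 s.
Fraction remaining at end-expiration = e^(−Te/τ) = e^(−0.42/0.2389) = 0.1724 → 17.24%.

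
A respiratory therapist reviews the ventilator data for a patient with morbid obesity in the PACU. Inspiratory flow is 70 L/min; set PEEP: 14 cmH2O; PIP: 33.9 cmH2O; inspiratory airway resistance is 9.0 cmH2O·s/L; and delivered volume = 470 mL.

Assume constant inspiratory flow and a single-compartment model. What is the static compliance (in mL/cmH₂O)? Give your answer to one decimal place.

50.0

Flow: 70 L/min ÷ 60 = 1.1667 L/s.
Equation of motion (constant flow): PIP = Vt/C + R·V̇ + PEEP.
Vt/C = PIP − R·V̇ − PEEP = 33.9 − 9.0×1.1667 − 14 = 33.9 − 10.5 − 14 = 9.4 cmH2O.
C = Vt / 9.4 = 470 / 9.4 = 50.0 mL/cmH2O.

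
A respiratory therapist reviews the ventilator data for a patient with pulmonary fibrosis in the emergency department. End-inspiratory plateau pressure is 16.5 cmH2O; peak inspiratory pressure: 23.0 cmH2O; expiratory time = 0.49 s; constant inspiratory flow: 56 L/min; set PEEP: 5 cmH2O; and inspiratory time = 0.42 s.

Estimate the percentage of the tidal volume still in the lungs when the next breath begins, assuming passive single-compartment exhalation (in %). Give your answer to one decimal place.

12.7

Flow: 56 L/min ÷ 60 = 0.9333 L/s.
Vt = flow × Ti = 0.9333 L/s × 0.42 s × 1000 mL/L = 391.99 mL.
R = (PIP − Pplat)/V̇ = (23.0 − 16.5) / 0.9333 = 6.5/0.9333 = 6.965 cmH2O·s/L.
C = Vt/(Pplat − PEEP) = 391.99 / (16.5 − 5) = 391.99/11.5 = 34.086 mL/cmH2O.
τ = R × C = 6.965 × 0.03409 L/cmH2O = 0.2374 s.
Fraction remaining at end-expiration = e^(−Te/τ) = e^(−0.49/0.2374) = 0.1269 → 12.69%.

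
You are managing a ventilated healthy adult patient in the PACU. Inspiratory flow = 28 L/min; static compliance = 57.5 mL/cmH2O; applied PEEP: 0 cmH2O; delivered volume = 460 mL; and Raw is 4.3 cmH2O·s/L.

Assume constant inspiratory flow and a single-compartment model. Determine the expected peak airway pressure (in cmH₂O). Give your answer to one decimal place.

10.0

Flow: 28 L/min ÷ 60 = 0.4667 L/s.
Equation of motion (constant flow): PIP = Vt/C + R·V̇ + PEEP.
PIP = 460/57.5 + 4.3×0.4667 + 0 = 8.0 + 2.007 + 0 = 10.007 cmH2O.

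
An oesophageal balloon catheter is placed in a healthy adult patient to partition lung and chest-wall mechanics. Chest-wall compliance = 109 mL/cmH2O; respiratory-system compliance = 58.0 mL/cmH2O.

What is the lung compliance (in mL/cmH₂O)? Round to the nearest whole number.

124

1/CL = 1/Crs − 1/Ccw.
1/CL = 1/58.0 − 1/109 = 0.008067.
CL = 123.96 mL/cmH2O.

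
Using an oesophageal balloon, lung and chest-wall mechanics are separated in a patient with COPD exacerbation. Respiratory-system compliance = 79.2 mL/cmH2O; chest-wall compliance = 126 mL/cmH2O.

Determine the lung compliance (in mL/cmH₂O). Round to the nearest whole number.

1/CL = 1/Crs − 1/Ccw.
1/CL = 1/79.2 − 1/126 = 0.00469.
CL = 213.22 mL/cmH2O.

213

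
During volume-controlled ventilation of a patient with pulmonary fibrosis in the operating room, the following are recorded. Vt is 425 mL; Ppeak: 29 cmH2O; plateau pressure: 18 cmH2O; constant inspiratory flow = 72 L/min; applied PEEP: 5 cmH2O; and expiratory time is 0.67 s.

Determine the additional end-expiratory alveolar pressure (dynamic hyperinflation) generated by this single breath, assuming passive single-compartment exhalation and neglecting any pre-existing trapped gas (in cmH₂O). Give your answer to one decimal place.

1.4

Flow: 72 L/min ÷ 60 = 1.2 L/s.
R = (PIP − Pplat)/V̇ = (29 − 18) / 1.2 = 11.0/1.2 = 9.167 cmH2O·s/L.
C = Vt/(Pplat − PEEP) = 425.0 / (18 − 5) = 425.0/13.0 = 32.692 mL/cmH2O.
τ = R × C = 9.167 × 0.03269 L/cmH2O = 0.2997 s.
Fraction remaining = e^(−Te/τ) = e^(−0.67/0.2997) = 0.1069; trapped volume = 425.0 × 0.1069 = 45.433 mL.
Additional alveolar pressure from trapping ≈ V_trapped / C = 45.433 / 32.692 = 1.39 cmH2O.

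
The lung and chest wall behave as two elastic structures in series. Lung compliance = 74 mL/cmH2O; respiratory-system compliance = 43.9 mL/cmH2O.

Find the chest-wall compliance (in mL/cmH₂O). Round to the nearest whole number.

1/Ccw = 1/Crs − 1/CL.
1/Ccw = 1/43.9 − 1/74 = 0.009266.
Ccw = 107.92 mL/cmH2O.

108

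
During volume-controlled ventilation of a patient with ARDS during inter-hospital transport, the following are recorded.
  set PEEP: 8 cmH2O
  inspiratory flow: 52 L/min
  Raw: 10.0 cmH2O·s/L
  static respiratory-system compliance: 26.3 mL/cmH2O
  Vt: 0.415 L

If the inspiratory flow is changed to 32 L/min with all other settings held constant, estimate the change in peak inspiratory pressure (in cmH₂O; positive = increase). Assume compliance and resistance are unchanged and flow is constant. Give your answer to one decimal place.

-3.3

Flow: 52 L/min ÷ 60 = 0.8667 L/s.
New flow: 32 L/min ÷ 60 = 0.5333 L/s.
PIP = Vt/C + R·V̇ + PEEP (constant-flow equation of motion).
Only the resistive term changes: ΔPIP = R × ΔV̇ = 10.0 × (0.5333 − 0.8667) = 10.0 × -0.3334 = -3.334 cmH2O.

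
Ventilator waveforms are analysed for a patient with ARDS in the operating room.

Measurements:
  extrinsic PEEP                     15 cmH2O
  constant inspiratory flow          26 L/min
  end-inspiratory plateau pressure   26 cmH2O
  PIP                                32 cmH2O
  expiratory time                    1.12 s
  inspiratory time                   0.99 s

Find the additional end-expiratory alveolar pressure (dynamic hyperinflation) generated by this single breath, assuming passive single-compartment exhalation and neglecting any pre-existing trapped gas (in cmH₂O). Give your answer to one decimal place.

1.4

Flow: 26 L/min ÷ 60 = 0.4333 L/s.
Vt = flow × Ti = 0.4333 L/s × 0.99 s × 1000 mL/L = 428.97 mL.
R = (PIP − Pplat)/V̇ = (32 − 26) / 0.4333 = 6.0/0.4333 = 13.847 cmH2O·s/L.
C = Vt/(Pplat − PEEP) = 428.97 / (26 − 15) = 428.97/11.0 = 38.997 mL/cmH2O.
τ = R × C = 13.847 × 0.039 L/cmH2O = 0.54 s.
Fraction remaining = e^(−Te/τ) = e^(−1.12/0.54) = 0.1257; trapped volume = 428.97 × 0.1257 = 53.922 mL.
Additional alveolar pressure from trapping ≈ V_trapped / C = 53.922 / 38.997 = 1.383 cmH2O.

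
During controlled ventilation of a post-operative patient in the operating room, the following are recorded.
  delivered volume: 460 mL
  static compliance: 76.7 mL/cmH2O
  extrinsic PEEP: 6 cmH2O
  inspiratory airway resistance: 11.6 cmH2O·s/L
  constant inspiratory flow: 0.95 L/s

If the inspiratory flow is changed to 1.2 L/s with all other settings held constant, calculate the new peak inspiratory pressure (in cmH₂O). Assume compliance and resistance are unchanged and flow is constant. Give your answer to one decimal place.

PIP = Vt/C + R·V̇ + PEEP (constant-flow equation of motion).
Only the resistive term changes: ΔPIP = R × ΔV̇ = 11.6 × (1.2 − 0.95) = 11.6 × 0.25 = 2.9 cmH2O.
Original PIP = 460/76.7 + 11.6×0.95 + 6 = 23.017 cmH2O; new PIP = 23.017 + (2.9) = 25.917 cmH2O.

25.9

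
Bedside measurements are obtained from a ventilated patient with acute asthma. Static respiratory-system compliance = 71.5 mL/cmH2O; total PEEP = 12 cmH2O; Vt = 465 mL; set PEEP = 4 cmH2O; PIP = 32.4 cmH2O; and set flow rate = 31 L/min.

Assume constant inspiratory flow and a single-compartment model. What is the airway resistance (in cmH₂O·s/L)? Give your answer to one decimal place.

26.9

Flow: 31 L/min ÷ 60 = 0.5167 L/s.
Total PEEP = 12 cmH2O (set 4 + intrinsic 8); this is the baseline alveolar pressure.
Equation of motion (constant flow): PIP = Vt/C + R·V̇ + PEEP.
R·V̇ = PIP − Vt/C − PEEP = 32.4 − 465/71.5 − 12 = 32.4 − 6.503 − 12 = 13.897 cmH2O.
R = 13.897 / 0.5167 = 26.896 cmH2O·s/L.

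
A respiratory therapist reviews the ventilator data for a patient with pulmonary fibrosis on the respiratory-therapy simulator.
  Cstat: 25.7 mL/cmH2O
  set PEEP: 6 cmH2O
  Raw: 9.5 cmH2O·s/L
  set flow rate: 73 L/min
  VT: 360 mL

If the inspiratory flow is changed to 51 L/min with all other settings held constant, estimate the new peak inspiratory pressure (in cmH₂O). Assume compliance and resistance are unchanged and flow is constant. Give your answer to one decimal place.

Flow: 73 L/min ÷ 60 = 1.2167 L/s.
New flow: 51 L/min ÷ 60 = 0.85 L/s.
PIP = Vt/C + R·V̇ + PEEP (constant-flow equation of motion).
Only the resistive term changes: ΔPIP = R × ΔV̇ = 9.5 × (0.85 − 1.2167) = 9.5 × -0.3667 = -3.484 cmH2O.
Original PIP = 360/25.7 + 9.5×1.2167 + 6 = 31.566 cmH2O; new PIP = 31.566 + (-3.484) = 28.082 cmH2O.

28.1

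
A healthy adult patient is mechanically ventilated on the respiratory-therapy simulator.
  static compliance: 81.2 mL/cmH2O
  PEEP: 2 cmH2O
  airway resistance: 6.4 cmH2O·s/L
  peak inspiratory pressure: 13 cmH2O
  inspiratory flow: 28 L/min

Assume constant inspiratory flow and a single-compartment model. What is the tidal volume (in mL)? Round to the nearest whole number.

651

Flow: 28 L/min ÷ 60 = 0.4667 L/s.
Equation of motion (constant flow): PIP = Vt/C + R·V̇ + PEEP.
Vt/C = PIP − R·V̇ − PEEP = 13 − 2.987 − 2 = 8.013 cmH2O.
Vt = C × 8.013 = 81.2 × 8.013 = 650.66 mL.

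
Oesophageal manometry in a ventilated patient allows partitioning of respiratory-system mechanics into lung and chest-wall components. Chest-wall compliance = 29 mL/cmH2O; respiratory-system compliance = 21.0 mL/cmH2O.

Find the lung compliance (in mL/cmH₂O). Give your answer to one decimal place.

1/CL = 1/Crs − 1/Ccw.
1/CL = 1/21.0 − 1/29 = 0.01314.
CL = 76.104 mL/cmH2O.

76.1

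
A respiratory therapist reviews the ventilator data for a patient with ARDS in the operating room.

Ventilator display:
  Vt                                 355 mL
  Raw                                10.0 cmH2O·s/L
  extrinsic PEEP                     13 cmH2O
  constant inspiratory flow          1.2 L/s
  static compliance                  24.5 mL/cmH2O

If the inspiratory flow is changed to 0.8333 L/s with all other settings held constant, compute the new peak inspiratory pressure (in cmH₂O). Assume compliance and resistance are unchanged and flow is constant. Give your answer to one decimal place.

PIP = Vt/C + R·V̇ + PEEP (constant-flow equation of motion).
Only the resistive term changes: ΔPIP = R × ΔV̇ = 10.0 × (0.8333 − 1.2) = 10.0 × -0.3667 = -3.667 cmH2O.
Original PIP = 355/24.5 + 10.0×1.2 + 13 = 39.49 cmH2O; new PIP = 39.49 + (-3.667) = 35.823 cmH2O.

35.8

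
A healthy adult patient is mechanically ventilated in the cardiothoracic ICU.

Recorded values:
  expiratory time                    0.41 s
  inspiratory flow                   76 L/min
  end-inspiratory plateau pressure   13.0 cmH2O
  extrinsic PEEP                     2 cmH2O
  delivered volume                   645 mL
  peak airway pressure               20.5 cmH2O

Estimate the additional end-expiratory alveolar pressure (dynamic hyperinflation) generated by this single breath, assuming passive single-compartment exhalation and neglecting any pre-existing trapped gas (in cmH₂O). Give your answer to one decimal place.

3.4

Flow: 76 L/min ÷ 60 = 1.2667 L/s.
R = (PIP − Pplat)/V̇ = (20.5 − 13.0) / 1.2667 = 7.5/1.2667 = 5.921 cmH2O·s/L.
C = Vt/(Pplat − PEEP) = 645.0 / (13.0 − 2) = 645.0/11.0 = 58.636 mL/cmH2O.
τ = R × C = 5.921 × 0.05864 L/cmH2O = 0.3472 s.
Fraction remaining = e^(−Te/τ) = e^(−0.41/0.3472) = 0.307; trapped volume = 645.0 × 0.307 = 198.02 mL.
Additional alveolar pressure from trapping ≈ V_trapped / C = 198.02 / 58.636 = 3.377 cmH2O.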